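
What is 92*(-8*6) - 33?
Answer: -4449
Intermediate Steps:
92*(-8*6) - 33 = 92*(-48) - 33 = -4416 - 33 = -4449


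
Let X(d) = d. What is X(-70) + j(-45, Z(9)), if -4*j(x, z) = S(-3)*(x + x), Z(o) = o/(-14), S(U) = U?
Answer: -275/2 ≈ -137.50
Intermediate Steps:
Z(o) = -o/14 (Z(o) = o*(-1/14) = -o/14)
j(x, z) = 3*x/2 (j(x, z) = -(-3)*(x + x)/4 = -(-3)*2*x/4 = -(-3)*x/2 = 3*x/2)
X(-70) + j(-45, Z(9)) = -70 + (3/2)*(-45) = -70 - 135/2 = -275/2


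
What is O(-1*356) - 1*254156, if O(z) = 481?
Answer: -253675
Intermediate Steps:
O(-1*356) - 1*254156 = 481 - 1*254156 = 481 - 254156 = -253675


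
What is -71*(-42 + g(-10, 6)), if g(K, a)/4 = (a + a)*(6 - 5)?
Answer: -426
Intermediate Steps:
g(K, a) = 8*a (g(K, a) = 4*((a + a)*(6 - 5)) = 4*((2*a)*1) = 4*(2*a) = 8*a)
-71*(-42 + g(-10, 6)) = -71*(-42 + 8*6) = -71*(-42 + 48) = -71*6 = -426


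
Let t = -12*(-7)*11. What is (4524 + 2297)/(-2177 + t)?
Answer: -6821/1253 ≈ -5.4437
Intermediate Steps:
t = 924 (t = 84*11 = 924)
(4524 + 2297)/(-2177 + t) = (4524 + 2297)/(-2177 + 924) = 6821/(-1253) = 6821*(-1/1253) = -6821/1253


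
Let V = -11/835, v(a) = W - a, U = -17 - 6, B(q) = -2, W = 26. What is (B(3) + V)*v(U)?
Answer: -82369/835 ≈ -98.646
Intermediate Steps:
U = -23
v(a) = 26 - a
V = -11/835 (V = -11*1/835 = -11/835 ≈ -0.013174)
(B(3) + V)*v(U) = (-2 - 11/835)*(26 - 1*(-23)) = -1681*(26 + 23)/835 = -1681/835*49 = -82369/835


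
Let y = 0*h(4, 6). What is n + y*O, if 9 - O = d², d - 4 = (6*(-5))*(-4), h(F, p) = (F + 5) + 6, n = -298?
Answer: -298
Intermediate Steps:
h(F, p) = 11 + F (h(F, p) = (5 + F) + 6 = 11 + F)
d = 124 (d = 4 + (6*(-5))*(-4) = 4 - 30*(-4) = 4 + 120 = 124)
y = 0 (y = 0*(11 + 4) = 0*15 = 0)
O = -15367 (O = 9 - 1*124² = 9 - 1*15376 = 9 - 15376 = -15367)
n + y*O = -298 + 0*(-15367) = -298 + 0 = -298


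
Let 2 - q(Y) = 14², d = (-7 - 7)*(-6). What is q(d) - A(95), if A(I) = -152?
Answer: -42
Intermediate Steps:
d = 84 (d = -14*(-6) = 84)
q(Y) = -194 (q(Y) = 2 - 1*14² = 2 - 1*196 = 2 - 196 = -194)
q(d) - A(95) = -194 - 1*(-152) = -194 + 152 = -42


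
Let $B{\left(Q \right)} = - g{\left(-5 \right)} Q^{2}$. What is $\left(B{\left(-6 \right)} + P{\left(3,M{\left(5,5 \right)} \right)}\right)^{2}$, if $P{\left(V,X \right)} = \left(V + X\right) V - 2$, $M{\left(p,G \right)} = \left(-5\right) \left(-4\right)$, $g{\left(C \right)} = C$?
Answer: $61009$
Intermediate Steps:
$M{\left(p,G \right)} = 20$
$P{\left(V,X \right)} = -2 + V \left(V + X\right)$ ($P{\left(V,X \right)} = V \left(V + X\right) - 2 = -2 + V \left(V + X\right)$)
$B{\left(Q \right)} = 5 Q^{2}$ ($B{\left(Q \right)} = \left(-1\right) \left(-5\right) Q^{2} = 5 Q^{2}$)
$\left(B{\left(-6 \right)} + P{\left(3,M{\left(5,5 \right)} \right)}\right)^{2} = \left(5 \left(-6\right)^{2} + \left(-2 + 3^{2} + 3 \cdot 20\right)\right)^{2} = \left(5 \cdot 36 + \left(-2 + 9 + 60\right)\right)^{2} = \left(180 + 67\right)^{2} = 247^{2} = 61009$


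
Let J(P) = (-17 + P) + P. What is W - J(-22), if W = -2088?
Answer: -2027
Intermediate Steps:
J(P) = -17 + 2*P
W - J(-22) = -2088 - (-17 + 2*(-22)) = -2088 - (-17 - 44) = -2088 - 1*(-61) = -2088 + 61 = -2027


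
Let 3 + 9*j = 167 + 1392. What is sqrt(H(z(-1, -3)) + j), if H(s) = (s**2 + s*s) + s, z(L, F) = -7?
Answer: 5*sqrt(95)/3 ≈ 16.245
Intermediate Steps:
H(s) = s + 2*s**2 (H(s) = (s**2 + s**2) + s = 2*s**2 + s = s + 2*s**2)
j = 1556/9 (j = -1/3 + (167 + 1392)/9 = -1/3 + (1/9)*1559 = -1/3 + 1559/9 = 1556/9 ≈ 172.89)
sqrt(H(z(-1, -3)) + j) = sqrt(-7*(1 + 2*(-7)) + 1556/9) = sqrt(-7*(1 - 14) + 1556/9) = sqrt(-7*(-13) + 1556/9) = sqrt(91 + 1556/9) = sqrt(2375/9) = 5*sqrt(95)/3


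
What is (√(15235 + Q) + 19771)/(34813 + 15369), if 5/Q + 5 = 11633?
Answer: 19771/50182 + √57220284955/97252716 ≈ 0.39645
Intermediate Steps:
Q = 5/11628 (Q = 5/(-5 + 11633) = 5/11628 ≈ 0.00043000)
(√(15235 + Q) + 19771)/(34813 + 15369) = (√(15235 + 5/11628) + 19771)/(34813 + 15369) = (√(177152585/11628) + 19771)/50182 = (√57220284955/1938 + 19771)*(1/50182) = (19771 + √57220284955/1938)*(1/50182) = 19771/50182 + √57220284955/97252716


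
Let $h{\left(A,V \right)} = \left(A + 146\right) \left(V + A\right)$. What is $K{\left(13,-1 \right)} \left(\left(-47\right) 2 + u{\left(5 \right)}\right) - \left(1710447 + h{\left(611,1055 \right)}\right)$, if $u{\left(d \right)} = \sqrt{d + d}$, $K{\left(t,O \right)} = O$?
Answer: $-2971515 - \sqrt{10} \approx -2.9715 \cdot 10^{6}$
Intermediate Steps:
$h{\left(A,V \right)} = \left(146 + A\right) \left(A + V\right)$
$u{\left(d \right)} = \sqrt{2} \sqrt{d}$ ($u{\left(d \right)} = \sqrt{2 d} = \sqrt{2} \sqrt{d}$)
$K{\left(13,-1 \right)} \left(\left(-47\right) 2 + u{\left(5 \right)}\right) - \left(1710447 + h{\left(611,1055 \right)}\right) = - (\left(-47\right) 2 + \sqrt{2} \sqrt{5}) - \left(2083768 + 89206 + 798635\right) = - (-94 + \sqrt{10}) - 2971609 = \left(94 - \sqrt{10}\right) - 2971609 = -2971515 - \sqrt{10}$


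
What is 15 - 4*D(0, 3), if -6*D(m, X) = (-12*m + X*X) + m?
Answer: 21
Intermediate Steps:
D(m, X) = -X**2/6 + 11*m/6 (D(m, X) = -((-12*m + X*X) + m)/6 = -((-12*m + X**2) + m)/6 = -((X**2 - 12*m) + m)/6 = -(X**2 - 11*m)/6 = -X**2/6 + 11*m/6)
15 - 4*D(0, 3) = 15 - 4*(-1/6*3**2 + (11/6)*0) = 15 - 4*(-1/6*9 + 0) = 15 - 4*(-3/2 + 0) = 15 - 4*(-3/2) = 15 + 6 = 21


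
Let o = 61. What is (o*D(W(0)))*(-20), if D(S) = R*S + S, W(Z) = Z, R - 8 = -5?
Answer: 0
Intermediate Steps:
R = 3 (R = 8 - 5 = 3)
D(S) = 4*S (D(S) = 3*S + S = 4*S)
(o*D(W(0)))*(-20) = (61*(4*0))*(-20) = (61*0)*(-20) = 0*(-20) = 0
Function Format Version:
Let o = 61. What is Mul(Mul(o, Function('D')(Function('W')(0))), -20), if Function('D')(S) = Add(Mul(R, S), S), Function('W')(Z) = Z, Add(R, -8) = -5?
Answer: 0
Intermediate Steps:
R = 3 (R = Add(8, -5) = 3)
Function('D')(S) = Mul(4, S) (Function('D')(S) = Add(Mul(3, S), S) = Mul(4, S))
Mul(Mul(o, Function('D')(Function('W')(0))), -20) = Mul(Mul(61, Mul(4, 0)), -20) = Mul(Mul(61, 0), -20) = Mul(0, -20) = 0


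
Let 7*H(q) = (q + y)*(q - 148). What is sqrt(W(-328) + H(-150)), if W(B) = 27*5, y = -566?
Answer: sqrt(1500191)/7 ≈ 174.97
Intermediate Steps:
W(B) = 135
H(q) = (-566 + q)*(-148 + q)/7 (H(q) = ((q - 566)*(q - 148))/7 = ((-566 + q)*(-148 + q))/7 = (-566 + q)*(-148 + q)/7)
sqrt(W(-328) + H(-150)) = sqrt(135 + (83768/7 - 102*(-150) + (1/7)*(-150)**2)) = sqrt(135 + (83768/7 + 15300 + (1/7)*22500)) = sqrt(135 + (83768/7 + 15300 + 22500/7)) = sqrt(135 + 213368/7) = sqrt(214313/7) = sqrt(1500191)/7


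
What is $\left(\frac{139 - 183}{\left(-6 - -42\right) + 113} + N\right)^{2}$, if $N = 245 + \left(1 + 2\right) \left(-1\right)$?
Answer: $\frac{1297008196}{22201} \approx 58421.0$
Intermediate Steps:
$N = 242$ ($N = 245 + 3 \left(-1\right) = 245 - 3 = 242$)
$\left(\frac{139 - 183}{\left(-6 - -42\right) + 113} + N\right)^{2} = \left(\frac{139 - 183}{\left(-6 - -42\right) + 113} + 242\right)^{2} = \left(- \frac{44}{\left(-6 + 42\right) + 113} + 242\right)^{2} = \left(- \frac{44}{36 + 113} + 242\right)^{2} = \left(- \frac{44}{149} + 242\right)^{2} = \left(\frac{36014}{149}\right)^{2} = \frac{1297008196}{22201}$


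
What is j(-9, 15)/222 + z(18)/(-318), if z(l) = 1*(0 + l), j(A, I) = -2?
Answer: -386/5883 ≈ -0.065613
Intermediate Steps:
z(l) = l (z(l) = 1*l = l)
j(-9, 15)/222 + z(18)/(-318) = -2/222 + 18/(-318) = -2*1/222 + 18*(-1/318) = -1/111 - 3/53 = -386/5883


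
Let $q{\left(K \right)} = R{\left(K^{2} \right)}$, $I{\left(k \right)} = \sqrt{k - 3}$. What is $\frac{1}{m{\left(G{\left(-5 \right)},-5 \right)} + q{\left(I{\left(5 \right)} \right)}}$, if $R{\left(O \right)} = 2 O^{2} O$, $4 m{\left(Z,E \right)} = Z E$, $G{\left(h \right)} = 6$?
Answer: $\frac{2}{17} \approx 0.11765$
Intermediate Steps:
$I{\left(k \right)} = \sqrt{-3 + k}$
$m{\left(Z,E \right)} = \frac{E Z}{4}$ ($m{\left(Z,E \right)} = \frac{Z E}{4} = \frac{E Z}{4}$)
$R{\left(O \right)} = 2 O^{3}$
$q{\left(K \right)} = 2 K^{6}$ ($q{\left(K \right)} = 2 \left(K^{2}\right)^{3} = 2 K^{6}$)
$\frac{1}{m{\left(G{\left(-5 \right)},-5 \right)} + q{\left(I{\left(5 \right)} \right)}} = \frac{1}{\frac{1}{4} \left(-5\right) 6 + 2 \left(\sqrt{-3 + 5}\right)^{6}} = \frac{1}{- \frac{15}{2} + 2 \left(\sqrt{2}\right)^{6}} = \frac{1}{- \frac{15}{2} + 2 \cdot 8} = \frac{1}{- \frac{15}{2} + 16} = \frac{1}{\frac{17}{2}} = \frac{2}{17}$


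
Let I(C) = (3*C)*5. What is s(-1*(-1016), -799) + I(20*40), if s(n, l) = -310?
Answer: 11690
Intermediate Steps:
I(C) = 15*C
s(-1*(-1016), -799) + I(20*40) = -310 + 15*(20*40) = -310 + 15*800 = -310 + 12000 = 11690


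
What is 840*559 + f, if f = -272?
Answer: 469288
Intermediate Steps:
840*559 + f = 840*559 - 272 = 469560 - 272 = 469288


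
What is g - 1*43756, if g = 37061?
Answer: -6695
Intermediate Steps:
g - 1*43756 = 37061 - 1*43756 = 37061 - 43756 = -6695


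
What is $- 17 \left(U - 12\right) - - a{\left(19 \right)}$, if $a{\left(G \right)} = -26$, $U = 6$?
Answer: $76$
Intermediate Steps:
$- 17 \left(U - 12\right) - - a{\left(19 \right)} = - 17 \left(6 - 12\right) - \left(-1\right) \left(-26\right) = \left(-17\right) \left(-6\right) - 26 = 102 - 26 = 76$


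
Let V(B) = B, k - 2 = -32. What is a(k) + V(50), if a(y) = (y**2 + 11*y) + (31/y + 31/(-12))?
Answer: 36983/60 ≈ 616.38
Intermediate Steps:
k = -30 (k = 2 - 32 = -30)
a(y) = -31/12 + y**2 + 11*y + 31/y (a(y) = (y**2 + 11*y) + (31/y + 31*(-1/12)) = (y**2 + 11*y) + (31/y - 31/12) = (y**2 + 11*y) + (-31/12 + 31/y) = -31/12 + y**2 + 11*y + 31/y)
a(k) + V(50) = (-31/12 + (-30)**2 + 11*(-30) + 31/(-30)) + 50 = (-31/12 + 900 - 330 + 31*(-1/30)) + 50 = (-31/12 + 900 - 330 - 31/30) + 50 = 33983/60 + 50 = 36983/60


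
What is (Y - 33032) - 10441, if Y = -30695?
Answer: -74168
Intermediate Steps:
(Y - 33032) - 10441 = (-30695 - 33032) - 10441 = -63727 - 10441 = -74168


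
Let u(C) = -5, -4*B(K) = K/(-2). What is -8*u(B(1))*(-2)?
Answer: -80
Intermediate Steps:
B(K) = K/8 (B(K) = -K/(4*(-2)) = -K*(-1)/(4*2) = -(-1)*K/8 = K/8)
-8*u(B(1))*(-2) = -8*(-5)*(-2) = 40*(-2) = -80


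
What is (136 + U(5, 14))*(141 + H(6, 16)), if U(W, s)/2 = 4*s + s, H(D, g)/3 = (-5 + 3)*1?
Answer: 37260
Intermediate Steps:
H(D, g) = -6 (H(D, g) = 3*((-5 + 3)*1) = 3*(-2*1) = 3*(-2) = -6)
U(W, s) = 10*s (U(W, s) = 2*(4*s + s) = 2*(5*s) = 10*s)
(136 + U(5, 14))*(141 + H(6, 16)) = (136 + 10*14)*(141 - 6) = (136 + 140)*135 = 276*135 = 37260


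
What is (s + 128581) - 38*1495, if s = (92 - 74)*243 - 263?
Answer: 75882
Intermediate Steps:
s = 4111 (s = 18*243 - 263 = 4374 - 263 = 4111)
(s + 128581) - 38*1495 = (4111 + 128581) - 38*1495 = 132692 - 56810 = 75882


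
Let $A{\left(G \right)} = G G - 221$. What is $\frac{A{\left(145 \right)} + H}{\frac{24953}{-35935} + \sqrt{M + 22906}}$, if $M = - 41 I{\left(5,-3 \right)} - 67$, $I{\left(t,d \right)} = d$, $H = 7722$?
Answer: $\frac{25578866404930}{29650764202241} + \frac{36836314842350 \sqrt{22962}}{29650764202241} \approx 189.12$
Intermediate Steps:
$M = 56$ ($M = \left(-41\right) \left(-3\right) - 67 = 123 - 67 = 56$)
$A{\left(G \right)} = -221 + G^{2}$ ($A{\left(G \right)} = G^{2} - 221 = -221 + G^{2}$)
$\frac{A{\left(145 \right)} + H}{\frac{24953}{-35935} + \sqrt{M + 22906}} = \frac{\left(-221 + 145^{2}\right) + 7722}{\frac{24953}{-35935} + \sqrt{56 + 22906}} = \frac{\left(-221 + 21025\right) + 7722}{24953 \left(- \frac{1}{35935}\right) + \sqrt{22962}} = \frac{20804 + 7722}{- \frac{24953}{35935} + \sqrt{22962}} = \frac{28526}{- \frac{24953}{35935} + \sqrt{22962}}$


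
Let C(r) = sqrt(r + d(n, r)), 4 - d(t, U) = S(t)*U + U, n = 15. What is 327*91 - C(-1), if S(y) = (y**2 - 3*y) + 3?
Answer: 29757 - sqrt(187) ≈ 29743.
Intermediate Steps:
S(y) = 3 + y**2 - 3*y
d(t, U) = 4 - U - U*(3 + t**2 - 3*t) (d(t, U) = 4 - ((3 + t**2 - 3*t)*U + U) = 4 - (U*(3 + t**2 - 3*t) + U) = 4 - (U + U*(3 + t**2 - 3*t)) = 4 + (-U - U*(3 + t**2 - 3*t)) = 4 - U - U*(3 + t**2 - 3*t))
C(r) = sqrt(4 - 183*r) (C(r) = sqrt(r + (4 - r - r*(3 + 15**2 - 3*15))) = sqrt(r + (4 - r - r*(3 + 225 - 45))) = sqrt(r + (4 - r - 1*r*183)) = sqrt(r + (4 - r - 183*r)) = sqrt(r + (4 - 184*r)) = sqrt(4 - 183*r))
327*91 - C(-1) = 327*91 - sqrt(4 - 183*(-1)) = 29757 - sqrt(4 + 183) = 29757 - sqrt(187)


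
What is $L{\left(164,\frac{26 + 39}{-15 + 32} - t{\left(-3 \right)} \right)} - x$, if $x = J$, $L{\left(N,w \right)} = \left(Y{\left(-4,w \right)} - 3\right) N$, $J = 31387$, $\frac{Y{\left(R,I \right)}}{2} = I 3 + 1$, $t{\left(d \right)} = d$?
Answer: $- \frac{422223}{17} \approx -24837.0$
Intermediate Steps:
$Y{\left(R,I \right)} = 2 + 6 I$ ($Y{\left(R,I \right)} = 2 \left(I 3 + 1\right) = 2 \left(3 I + 1\right) = 2 \left(1 + 3 I\right) = 2 + 6 I$)
$L{\left(N,w \right)} = N \left(-1 + 6 w\right)$ ($L{\left(N,w \right)} = \left(\left(2 + 6 w\right) - 3\right) N = \left(-1 + 6 w\right) N = N \left(-1 + 6 w\right)$)
$x = 31387$
$L{\left(164,\frac{26 + 39}{-15 + 32} - t{\left(-3 \right)} \right)} - x = 164 \left(-1 + 6 \left(\frac{26 + 39}{-15 + 32} - -3\right)\right) - 31387 = 164 \left(-1 + 6 \left(\frac{65}{17} + 3\right)\right) - 31387 = 164 \left(-1 + 6 \cdot \frac{116}{17}\right) - 31387 = 164 \left(-1 + \frac{696}{17}\right) - 31387 = 164 \cdot \frac{679}{17} - 31387 = \frac{111356}{17} - 31387 = - \frac{422223}{17}$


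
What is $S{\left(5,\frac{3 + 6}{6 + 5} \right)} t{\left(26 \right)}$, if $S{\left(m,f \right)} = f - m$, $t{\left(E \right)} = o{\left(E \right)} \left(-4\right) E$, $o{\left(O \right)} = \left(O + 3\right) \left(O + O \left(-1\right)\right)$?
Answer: $0$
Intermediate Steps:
$o{\left(O \right)} = 0$ ($o{\left(O \right)} = \left(3 + O\right) \left(O - O\right) = \left(3 + O\right) 0 = 0$)
$t{\left(E \right)} = 0$ ($t{\left(E \right)} = 0 \left(-4\right) E = 0 E = 0$)
$S{\left(5,\frac{3 + 6}{6 + 5} \right)} t{\left(26 \right)} = \left(\frac{3 + 6}{6 + 5} - 5\right) 0 = \left(\frac{9}{11} - 5\right) 0 = \left(- \frac{46}{11}\right) 0 = 0$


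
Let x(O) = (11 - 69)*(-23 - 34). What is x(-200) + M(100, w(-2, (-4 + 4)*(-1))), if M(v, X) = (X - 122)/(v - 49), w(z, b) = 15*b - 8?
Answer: 168476/51 ≈ 3303.4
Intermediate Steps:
x(O) = 3306 (x(O) = -58*(-57) = 3306)
w(z, b) = -8 + 15*b
M(v, X) = (-122 + X)/(-49 + v)
x(-200) + M(100, w(-2, (-4 + 4)*(-1))) = 3306 + (-122 + (-8 + 15*((-4 + 4)*(-1))))/(-49 + 100) = 3306 + (-122 + (-8 + 15*(0*(-1))))/51 = 3306 + (-122 + (-8 + 15*0))/51 = 3306 + (-122 + (-8 + 0))/51 = 3306 + (-122 - 8)/51 = 3306 + (1/51)*(-130) = 3306 - 130/51 = 168476/51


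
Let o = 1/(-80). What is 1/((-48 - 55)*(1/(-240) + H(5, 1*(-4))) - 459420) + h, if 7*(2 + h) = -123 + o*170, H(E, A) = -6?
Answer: -17507869863/880899016 ≈ -19.875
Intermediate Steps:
o = -1/80 ≈ -0.012500
h = -159/8 (h = -2 + (-123 - 1/80*170)/7 = -2 + (-123 - 17/8)/7 = -2 + (⅐)*(-1001/8) = -2 - 143/8 = -159/8 ≈ -19.875)
1/((-48 - 55)*(1/(-240) + H(5, 1*(-4))) - 459420) + h = 1/((-48 - 55)*(1/(-240) - 6) - 459420) - 159/8 = 1/(-103*(-1/240 - 6) - 459420) - 159/8 = 1/(-103*(-1441/240) - 459420) - 159/8 = 1/(148423/240 - 459420) - 159/8 = 1/(-110112377/240) - 159/8 = -240/110112377 - 159/8 = -17507869863/880899016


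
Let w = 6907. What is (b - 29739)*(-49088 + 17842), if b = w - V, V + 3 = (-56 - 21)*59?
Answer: 571364356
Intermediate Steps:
V = -4546 (V = -3 + (-56 - 21)*59 = -3 - 77*59 = -3 - 4543 = -4546)
b = 11453 (b = 6907 - 1*(-4546) = 6907 + 4546 = 11453)
(b - 29739)*(-49088 + 17842) = (11453 - 29739)*(-49088 + 17842) = -18286*(-31246) = 571364356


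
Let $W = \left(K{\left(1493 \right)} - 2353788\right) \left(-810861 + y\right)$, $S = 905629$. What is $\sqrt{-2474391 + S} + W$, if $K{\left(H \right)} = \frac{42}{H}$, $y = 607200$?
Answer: $\frac{715706594523162}{1493} + i \sqrt{1568762} \approx 4.7937 \cdot 10^{11} + 1252.5 i$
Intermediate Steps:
$W = \frac{715706594523162}{1493}$ ($W = \left(\frac{42}{1493} - 2353788\right) \left(-810861 + 607200\right) = \left(42 \cdot \frac{1}{1493} - 2353788\right) \left(-203661\right) = \left(\frac{42}{1493} - 2353788\right) \left(-203661\right) = \left(- \frac{3514205442}{1493}\right) \left(-203661\right) = \frac{715706594523162}{1493} \approx 4.7937 \cdot 10^{11}$)
$\sqrt{-2474391 + S} + W = \sqrt{-2474391 + 905629} + \frac{715706594523162}{1493} = \sqrt{-1568762} + \frac{715706594523162}{1493} = i \sqrt{1568762} + \frac{715706594523162}{1493} = \frac{715706594523162}{1493} + i \sqrt{1568762}$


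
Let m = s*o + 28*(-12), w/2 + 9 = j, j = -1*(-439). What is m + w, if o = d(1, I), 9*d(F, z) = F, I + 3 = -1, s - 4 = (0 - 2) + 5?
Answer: 4723/9 ≈ 524.78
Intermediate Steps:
s = 7 (s = 4 + ((0 - 2) + 5) = 4 + (-2 + 5) = 4 + 3 = 7)
I = -4 (I = -3 - 1 = -4)
d(F, z) = F/9
o = ⅑ (o = (⅑)*1 = ⅑ ≈ 0.11111)
j = 439
w = 860 (w = -18 + 2*439 = -18 + 878 = 860)
m = -3017/9 (m = 7*(⅑) + 28*(-12) = 7/9 - 336 = -3017/9 ≈ -335.22)
m + w = -3017/9 + 860 = 4723/9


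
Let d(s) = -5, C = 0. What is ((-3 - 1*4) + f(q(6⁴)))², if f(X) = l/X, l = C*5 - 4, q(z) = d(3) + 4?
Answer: 9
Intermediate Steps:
q(z) = -1 (q(z) = -5 + 4 = -1)
l = -4 (l = 0*5 - 4 = 0 - 4 = -4)
f(X) = -4/X
((-3 - 1*4) + f(q(6⁴)))² = ((-3 - 1*4) - 4/(-1))² = ((-3 - 4) - 4*(-1))² = (-7 + 4)² = (-3)² = 9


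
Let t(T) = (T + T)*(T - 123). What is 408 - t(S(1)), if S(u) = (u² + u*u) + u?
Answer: 1128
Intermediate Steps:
S(u) = u + 2*u² (S(u) = (u² + u²) + u = 2*u² + u = u + 2*u²)
t(T) = 2*T*(-123 + T) (t(T) = (2*T)*(-123 + T) = 2*T*(-123 + T))
408 - t(S(1)) = 408 - 2*1*(1 + 2*1)*(-123 + 1*(1 + 2*1)) = 408 - 2*1*(1 + 2)*(-123 + 1*(1 + 2)) = 408 - 2*1*3*(-123 + 1*3) = 408 - 2*3*(-123 + 3) = 408 - 2*3*(-120) = 408 - 1*(-720) = 408 + 720 = 1128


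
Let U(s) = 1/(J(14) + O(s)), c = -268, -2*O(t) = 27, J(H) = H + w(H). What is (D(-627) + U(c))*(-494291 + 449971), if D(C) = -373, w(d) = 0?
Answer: 16442720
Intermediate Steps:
J(H) = H (J(H) = H + 0 = H)
O(t) = -27/2 (O(t) = -½*27 = -27/2)
U(s) = 2 (U(s) = 1/(14 - 27/2) = 1/(½) = 2)
(D(-627) + U(c))*(-494291 + 449971) = (-373 + 2)*(-494291 + 449971) = -371*(-44320) = 16442720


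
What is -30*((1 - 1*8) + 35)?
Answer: -840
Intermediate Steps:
-30*((1 - 1*8) + 35) = -30*((1 - 8) + 35) = -30*(-7 + 35) = -30*28 = -1*840 = -840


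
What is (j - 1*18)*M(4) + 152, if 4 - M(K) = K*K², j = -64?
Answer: 5072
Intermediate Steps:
M(K) = 4 - K³ (M(K) = 4 - K*K² = 4 - K³)
(j - 1*18)*M(4) + 152 = (-64 - 1*18)*(4 - 1*4³) + 152 = (-64 - 18)*(4 - 1*64) + 152 = -82*(4 - 64) + 152 = -82*(-60) + 152 = 4920 + 152 = 5072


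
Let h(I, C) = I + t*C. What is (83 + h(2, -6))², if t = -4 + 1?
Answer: 10609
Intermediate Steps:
t = -3
h(I, C) = I - 3*C
(83 + h(2, -6))² = (83 + (2 - 3*(-6)))² = (83 + (2 + 18))² = (83 + 20)² = 103² = 10609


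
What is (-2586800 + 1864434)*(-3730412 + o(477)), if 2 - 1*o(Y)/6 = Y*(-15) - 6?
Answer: 2663676948844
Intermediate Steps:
o(Y) = 48 + 90*Y (o(Y) = 12 - 6*(Y*(-15) - 6) = 12 - 6*(-15*Y - 6) = 12 - 6*(-6 - 15*Y) = 12 + (36 + 90*Y) = 48 + 90*Y)
(-2586800 + 1864434)*(-3730412 + o(477)) = (-2586800 + 1864434)*(-3730412 + (48 + 90*477)) = -722366*(-3730412 + (48 + 42930)) = -722366*(-3730412 + 42978) = -722366*(-3687434) = 2663676948844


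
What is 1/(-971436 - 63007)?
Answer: -1/1034443 ≈ -9.6670e-7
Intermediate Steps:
1/(-971436 - 63007) = 1/(-1034443) = -1/1034443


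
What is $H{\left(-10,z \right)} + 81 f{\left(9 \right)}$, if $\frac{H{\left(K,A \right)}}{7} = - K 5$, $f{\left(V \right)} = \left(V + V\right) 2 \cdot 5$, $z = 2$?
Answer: $14930$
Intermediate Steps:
$f{\left(V \right)} = 20 V$ ($f{\left(V \right)} = 2 V 2 \cdot 5 = 4 V 5 = 20 V$)
$H{\left(K,A \right)} = - 35 K$ ($H{\left(K,A \right)} = 7 - K 5 = 7 \left(- 5 K\right) = - 35 K$)
$H{\left(-10,z \right)} + 81 f{\left(9 \right)} = \left(-35\right) \left(-10\right) + 81 \cdot 20 \cdot 9 = 350 + 81 \cdot 180 = 350 + 14580 = 14930$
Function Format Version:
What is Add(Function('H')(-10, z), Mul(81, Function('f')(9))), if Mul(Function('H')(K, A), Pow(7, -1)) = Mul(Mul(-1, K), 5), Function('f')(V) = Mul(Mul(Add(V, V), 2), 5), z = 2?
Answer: 14930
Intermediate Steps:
Function('f')(V) = Mul(20, V) (Function('f')(V) = Mul(Mul(Mul(2, V), 2), 5) = Mul(Mul(4, V), 5) = Mul(20, V))
Function('H')(K, A) = Mul(-35, K) (Function('H')(K, A) = Mul(7, Mul(Mul(-1, K), 5)) = Mul(7, Mul(-5, K)) = Mul(-35, K))
Add(Function('H')(-10, z), Mul(81, Function('f')(9))) = Add(Mul(-35, -10), Mul(81, Mul(20, 9))) = Add(350, Mul(81, 180)) = Add(350, 14580) = 14930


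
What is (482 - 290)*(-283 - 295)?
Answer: -110976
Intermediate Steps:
(482 - 290)*(-283 - 295) = 192*(-578) = -110976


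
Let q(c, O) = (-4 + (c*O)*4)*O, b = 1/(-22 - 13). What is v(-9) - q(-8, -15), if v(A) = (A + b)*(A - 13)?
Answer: 256852/35 ≈ 7338.6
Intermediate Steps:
b = -1/35 (b = 1/(-35) = -1/35 ≈ -0.028571)
v(A) = (-13 + A)*(-1/35 + A) (v(A) = (A - 1/35)*(A - 13) = (-1/35 + A)*(-13 + A) = (-13 + A)*(-1/35 + A))
q(c, O) = O*(-4 + 4*O*c) (q(c, O) = (-4 + (O*c)*4)*O = (-4 + 4*O*c)*O = O*(-4 + 4*O*c))
v(-9) - q(-8, -15) = (13/35 + (-9)² - 456/35*(-9)) - 4*(-15)*(-1 - 15*(-8)) = (13/35 + 81 + 4104/35) - 4*(-15)*(-1 + 120) = 6952/35 - 4*(-15)*119 = 6952/35 - 1*(-7140) = 6952/35 + 7140 = 256852/35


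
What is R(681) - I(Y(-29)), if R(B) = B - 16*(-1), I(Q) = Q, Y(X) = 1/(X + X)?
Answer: 40427/58 ≈ 697.02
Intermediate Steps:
Y(X) = 1/(2*X)
R(B) = 16 + B (R(B) = B + 16 = 16 + B)
R(681) - I(Y(-29)) = (16 + 681) - 1/(2*(-29)) = 697 - (-1)/(2*29) = 697 - 1*(-1/58) = 697 + 1/58 = 40427/58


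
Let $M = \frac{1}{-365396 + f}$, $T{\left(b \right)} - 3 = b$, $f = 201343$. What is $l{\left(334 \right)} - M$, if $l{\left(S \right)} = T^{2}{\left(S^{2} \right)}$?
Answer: $\frac{2041706925639494}{164053} \approx 1.2445 \cdot 10^{10}$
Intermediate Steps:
$T{\left(b \right)} = 3 + b$
$M = - \frac{1}{164053}$ ($M = \frac{1}{-365396 + 201343} = \frac{1}{-164053} = - \frac{1}{164053} \approx -6.0956 \cdot 10^{-6}$)
$l{\left(S \right)} = \left(3 + S^{2}\right)^{2}$
$l{\left(334 \right)} - M = \left(3 + 334^{2}\right)^{2} - - \frac{1}{164053} = \left(3 + 111556\right)^{2} + \frac{1}{164053} = 111559^{2} + \frac{1}{164053} = 12445410481 + \frac{1}{164053} = \frac{2041706925639494}{164053}$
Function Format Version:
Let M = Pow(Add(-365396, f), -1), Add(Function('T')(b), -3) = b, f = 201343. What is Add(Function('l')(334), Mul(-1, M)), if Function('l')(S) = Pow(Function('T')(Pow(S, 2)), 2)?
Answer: Rational(2041706925639494, 164053) ≈ 1.2445e+10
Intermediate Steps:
Function('T')(b) = Add(3, b)
M = Rational(-1, 164053) (M = Pow(Add(-365396, 201343), -1) = Pow(-164053, -1) = Rational(-1, 164053) ≈ -6.0956e-6)
Function('l')(S) = Pow(Add(3, Pow(S, 2)), 2)
Add(Function('l')(334), Mul(-1, M)) = Add(Pow(Add(3, Pow(334, 2)), 2), Mul(-1, Rational(-1, 164053))) = Add(Pow(Add(3, 111556), 2), Rational(1, 164053)) = Add(Pow(111559, 2), Rational(1, 164053)) = Add(12445410481, Rational(1, 164053)) = Rational(2041706925639494, 164053)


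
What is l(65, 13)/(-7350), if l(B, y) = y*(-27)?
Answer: 117/2450 ≈ 0.047755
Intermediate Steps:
l(B, y) = -27*y
l(65, 13)/(-7350) = -27*13/(-7350) = -351*(-1/7350) = 117/2450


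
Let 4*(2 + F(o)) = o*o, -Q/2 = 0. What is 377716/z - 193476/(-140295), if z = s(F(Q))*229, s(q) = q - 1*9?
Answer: -17501433392/117801035 ≈ -148.57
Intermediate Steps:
Q = 0 (Q = -2*0 = 0)
F(o) = -2 + o²/4 (F(o) = -2 + (o*o)/4 = -2 + o²/4)
s(q) = -9 + q (s(q) = q - 9 = -9 + q)
z = -2519 (z = (-9 + (-2 + (¼)*0²))*229 = (-9 + (-2 + (¼)*0))*229 = (-9 + (-2 + 0))*229 = (-9 - 2)*229 = -11*229 = -2519)
377716/z - 193476/(-140295) = 377716/(-2519) - 193476/(-140295) = 377716*(-1/2519) - 193476*(-1/140295) = -377716/2519 + 64492/46765 = -17501433392/117801035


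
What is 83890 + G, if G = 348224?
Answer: 432114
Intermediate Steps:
83890 + G = 83890 + 348224 = 432114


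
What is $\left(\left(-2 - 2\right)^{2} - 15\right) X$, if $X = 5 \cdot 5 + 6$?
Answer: $31$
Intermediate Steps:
$X = 31$ ($X = 25 + 6 = 31$)
$\left(\left(-2 - 2\right)^{2} - 15\right) X = \left(\left(-2 - 2\right)^{2} - 15\right) 31 = \left(\left(-4\right)^{2} - 15\right) 31 = \left(16 - 15\right) 31 = 1 \cdot 31 = 31$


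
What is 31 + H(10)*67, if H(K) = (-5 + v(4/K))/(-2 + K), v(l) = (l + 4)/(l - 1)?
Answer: -1735/24 ≈ -72.292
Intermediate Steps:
v(l) = (4 + l)/(-1 + l)
H(K) = (-5 + (4 + 4/K)/(-1 + 4/K))/(-2 + K)
31 + H(10)*67 = 31 + ((16 - 9*10)/((-4 + 10)*(-2 + 10)))*67 = 31 + ((16 - 90)/(6*8))*67 = 31 + ((⅙)*(⅛)*(-74))*67 = 31 - 37/24*67 = 31 - 2479/24 = -1735/24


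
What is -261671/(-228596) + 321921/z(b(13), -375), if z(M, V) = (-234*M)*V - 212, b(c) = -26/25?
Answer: -12413570801/5227533328 ≈ -2.3747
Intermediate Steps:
b(c) = -26/25 (b(c) = -26*1/25 = -26/25)
z(M, V) = -212 - 234*M*V (z(M, V) = -234*M*V - 212 = -212 - 234*M*V)
-261671/(-228596) + 321921/z(b(13), -375) = -261671/(-228596) + 321921/(-212 - 234*(-26/25)*(-375)) = -261671*(-1/228596) + 321921/(-212 - 91260) = 261671/228596 + 321921/(-91472) = 261671/228596 + 321921*(-1/91472) = 261671/228596 - 321921/91472 = -12413570801/5227533328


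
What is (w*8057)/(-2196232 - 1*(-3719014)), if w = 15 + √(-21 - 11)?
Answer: 40285/507594 + 16114*I*√2/761391 ≈ 0.079365 + 0.02993*I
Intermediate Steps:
w = 15 + 4*I*√2 (w = 15 + √(-32) = 15 + 4*I*√2 ≈ 15.0 + 5.6569*I)
(w*8057)/(-2196232 - 1*(-3719014)) = ((15 + 4*I*√2)*8057)/(-2196232 - 1*(-3719014)) = (120855 + 32228*I*√2)/(-2196232 + 3719014) = (120855 + 32228*I*√2)/1522782 = (120855 + 32228*I*√2)*(1/1522782) = 40285/507594 + 16114*I*√2/761391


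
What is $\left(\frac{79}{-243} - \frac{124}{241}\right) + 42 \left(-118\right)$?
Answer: $- \frac{290287399}{58563} \approx -4956.8$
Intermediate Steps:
$\left(\frac{79}{-243} - \frac{124}{241}\right) + 42 \left(-118\right) = \left(79 \left(- \frac{1}{243}\right) - \frac{124}{241}\right) - 4956 = \left(- \frac{79}{243} - \frac{124}{241}\right) - 4956 = - \frac{49171}{58563} - 4956 = - \frac{290287399}{58563}$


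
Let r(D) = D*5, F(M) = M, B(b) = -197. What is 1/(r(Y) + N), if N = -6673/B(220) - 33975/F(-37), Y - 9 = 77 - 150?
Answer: 7289/4607496 ≈ 0.0015820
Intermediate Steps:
Y = -64 (Y = 9 + (77 - 150) = 9 - 73 = -64)
r(D) = 5*D
N = 6939976/7289 (N = -6673/(-197) - 33975/(-37) = -6673*(-1/197) - 33975*(-1/37) = 6673/197 + 33975/37 = 6939976/7289 ≈ 952.12)
1/(r(Y) + N) = 1/(5*(-64) + 6939976/7289) = 1/(-320 + 6939976/7289) = 1/(4607496/7289) = 7289/4607496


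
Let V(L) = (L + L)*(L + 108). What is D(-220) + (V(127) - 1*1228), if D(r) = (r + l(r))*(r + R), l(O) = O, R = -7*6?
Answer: 173742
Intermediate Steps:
R = -42
V(L) = 2*L*(108 + L) (V(L) = (2*L)*(108 + L) = 2*L*(108 + L))
D(r) = 2*r*(-42 + r) (D(r) = (r + r)*(r - 42) = (2*r)*(-42 + r) = 2*r*(-42 + r))
D(-220) + (V(127) - 1*1228) = 2*(-220)*(-42 - 220) + (2*127*(108 + 127) - 1*1228) = 2*(-220)*(-262) + (2*127*235 - 1228) = 115280 + (59690 - 1228) = 115280 + 58462 = 173742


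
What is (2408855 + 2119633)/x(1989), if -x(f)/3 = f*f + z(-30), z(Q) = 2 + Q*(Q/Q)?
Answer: -1509496/3956093 ≈ -0.38156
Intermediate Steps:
z(Q) = 2 + Q (z(Q) = 2 + Q*1 = 2 + Q)
x(f) = 84 - 3*f² (x(f) = -3*(f*f + (2 - 30)) = -3*(f² - 28) = -3*(-28 + f²) = 84 - 3*f²)
(2408855 + 2119633)/x(1989) = (2408855 + 2119633)/(84 - 3*1989²) = 4528488/(84 - 3*3956121) = 4528488/(84 - 11868363) = 4528488/(-11868279) = 4528488*(-1/11868279) = -1509496/3956093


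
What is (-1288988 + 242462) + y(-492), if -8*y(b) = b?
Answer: -2092929/2 ≈ -1.0465e+6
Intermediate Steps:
y(b) = -b/8
(-1288988 + 242462) + y(-492) = (-1288988 + 242462) - ⅛*(-492) = -1046526 + 123/2 = -2092929/2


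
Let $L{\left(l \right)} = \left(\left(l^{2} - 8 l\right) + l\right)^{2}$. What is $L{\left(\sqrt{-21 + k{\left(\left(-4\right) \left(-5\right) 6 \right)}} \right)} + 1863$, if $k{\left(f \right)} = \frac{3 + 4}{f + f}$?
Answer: $\frac{73451809}{57600} + \frac{35231 i \sqrt{75495}}{7200} \approx 1275.2 + 1344.5 i$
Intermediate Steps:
$k{\left(f \right)} = \frac{7}{2 f}$
$L{\left(l \right)} = \left(l^{2} - 7 l\right)^{2}$
$L{\left(\sqrt{-21 + k{\left(\left(-4\right) \left(-5\right) 6 \right)}} \right)} + 1863 = \left(\sqrt{-21 + \frac{7}{2 \left(-4\right) \left(-5\right) 6}}\right)^{2} \left(-7 + \sqrt{-21 + \frac{7}{2 \left(-4\right) \left(-5\right) 6}}\right)^{2} + 1863 = \left(\sqrt{-21 + \frac{7}{2 \cdot 20 \cdot 6}}\right)^{2} \left(-7 + \sqrt{-21 + \frac{7}{2 \cdot 20 \cdot 6}}\right)^{2} + 1863 = \left(\sqrt{-21 + \frac{7}{2 \cdot 120}}\right)^{2} \left(-7 + \sqrt{-21 + \frac{7}{2 \cdot 120}}\right)^{2} + 1863 = \left(\sqrt{-21 + \frac{7}{2} \cdot \frac{1}{120}}\right)^{2} \left(-7 + \sqrt{-21 + \frac{7}{2} \cdot \frac{1}{120}}\right)^{2} + 1863 = \left(\sqrt{-21 + \frac{7}{240}}\right)^{2} \left(-7 + \sqrt{-21 + \frac{7}{240}}\right)^{2} + 1863 = \left(\sqrt{- \frac{5033}{240}}\right)^{2} \left(-7 + \sqrt{- \frac{5033}{240}}\right)^{2} + 1863 = \left(\frac{i \sqrt{75495}}{60}\right)^{2} \left(-7 + \frac{i \sqrt{75495}}{60}\right)^{2} + 1863 = - \frac{5033 \left(-7 + \frac{i \sqrt{75495}}{60}\right)^{2}}{240} + 1863 = 1863 - \frac{5033 \left(-7 + \frac{i \sqrt{75495}}{60}\right)^{2}}{240}$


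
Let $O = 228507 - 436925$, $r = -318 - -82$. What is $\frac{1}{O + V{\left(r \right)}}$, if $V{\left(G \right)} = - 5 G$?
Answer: $- \frac{1}{207238} \approx -4.8254 \cdot 10^{-6}$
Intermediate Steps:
$r = -236$ ($r = -318 + 82 = -236$)
$O = -208418$ ($O = 228507 - 436925 = -208418$)
$\frac{1}{O + V{\left(r \right)}} = \frac{1}{-208418 - -1180} = \frac{1}{-208418 + 1180} = \frac{1}{-207238} = - \frac{1}{207238}$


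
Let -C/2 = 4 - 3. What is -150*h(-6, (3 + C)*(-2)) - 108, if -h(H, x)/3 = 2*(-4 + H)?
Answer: -9108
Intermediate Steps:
C = -2 (C = -2*(4 - 3) = -2*1 = -2)
h(H, x) = 24 - 6*H (h(H, x) = -6*(-4 + H) = -3*(-8 + 2*H) = 24 - 6*H)
-150*h(-6, (3 + C)*(-2)) - 108 = -150*(24 - 6*(-6)) - 108 = -150*(24 + 36) - 108 = -150*60 - 108 = -9000 - 108 = -9108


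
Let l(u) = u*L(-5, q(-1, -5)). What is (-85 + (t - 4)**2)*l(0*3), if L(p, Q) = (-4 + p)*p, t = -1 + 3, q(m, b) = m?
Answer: 0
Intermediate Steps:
t = 2
L(p, Q) = p*(-4 + p)
l(u) = 45*u (l(u) = u*(-5*(-4 - 5)) = u*(-5*(-9)) = u*45 = 45*u)
(-85 + (t - 4)**2)*l(0*3) = (-85 + (2 - 4)**2)*(45*(0*3)) = (-85 + (-2)**2)*(45*0) = (-85 + 4)*0 = -81*0 = 0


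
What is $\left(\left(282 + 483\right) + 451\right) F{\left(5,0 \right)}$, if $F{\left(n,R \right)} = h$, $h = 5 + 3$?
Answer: $9728$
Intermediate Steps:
$h = 8$
$F{\left(n,R \right)} = 8$
$\left(\left(282 + 483\right) + 451\right) F{\left(5,0 \right)} = \left(\left(282 + 483\right) + 451\right) 8 = \left(765 + 451\right) 8 = 1216 \cdot 8 = 9728$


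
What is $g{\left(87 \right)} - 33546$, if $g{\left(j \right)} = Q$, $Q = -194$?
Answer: $-33740$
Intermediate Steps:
$g{\left(j \right)} = -194$
$g{\left(87 \right)} - 33546 = -194 - 33546 = -33740$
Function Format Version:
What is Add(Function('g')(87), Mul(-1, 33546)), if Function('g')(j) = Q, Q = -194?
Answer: -33740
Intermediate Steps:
Function('g')(j) = -194
Add(Function('g')(87), Mul(-1, 33546)) = Add(-194, Mul(-1, 33546)) = Add(-194, -33546) = -33740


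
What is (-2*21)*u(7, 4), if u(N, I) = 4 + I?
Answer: -336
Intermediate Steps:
(-2*21)*u(7, 4) = (-2*21)*(4 + 4) = -42*8 = -336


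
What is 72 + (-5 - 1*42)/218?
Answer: 15649/218 ≈ 71.784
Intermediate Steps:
72 + (-5 - 1*42)/218 = 72 + (-5 - 42)*(1/218) = 72 - 47*1/218 = 72 - 47/218 = 15649/218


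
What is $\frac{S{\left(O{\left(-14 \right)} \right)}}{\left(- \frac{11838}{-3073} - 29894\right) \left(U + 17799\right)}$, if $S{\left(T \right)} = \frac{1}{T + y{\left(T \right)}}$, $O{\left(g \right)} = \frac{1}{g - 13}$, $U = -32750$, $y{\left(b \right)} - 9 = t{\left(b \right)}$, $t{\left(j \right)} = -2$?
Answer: $\frac{82971}{258177691150112} \approx 3.2137 \cdot 10^{-10}$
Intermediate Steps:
$y{\left(b \right)} = 7$ ($y{\left(b \right)} = 9 - 2 = 7$)
$O{\left(g \right)} = \frac{1}{-13 + g}$
$S{\left(T \right)} = \frac{1}{7 + T}$ ($S{\left(T \right)} = \frac{1}{T + 7} = \frac{1}{7 + T}$)
$\frac{S{\left(O{\left(-14 \right)} \right)}}{\left(- \frac{11838}{-3073} - 29894\right) \left(U + 17799\right)} = \frac{1}{\left(7 + \frac{1}{-13 - 14}\right) \left(- \frac{11838}{-3073} - 29894\right) \left(-32750 + 17799\right)} = \frac{1}{\left(7 + \frac{1}{-27}\right) \left(\left(-11838\right) \left(- \frac{1}{3073}\right) - 29894\right) \left(-14951\right)} = \frac{1}{\left(7 - \frac{1}{27}\right) \left(\frac{11838}{3073} - 29894\right) \left(-14951\right)} = \frac{1}{\frac{188}{27} \left(\left(- \frac{91852424}{3073}\right) \left(-14951\right)\right)} = \frac{27}{188 \cdot \frac{1373285591224}{3073}} = \frac{27}{188} \cdot \frac{3073}{1373285591224} = \frac{82971}{258177691150112}$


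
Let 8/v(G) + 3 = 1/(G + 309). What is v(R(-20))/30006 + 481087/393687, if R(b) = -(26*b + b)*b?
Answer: 12619716004747/10327819015773 ≈ 1.2219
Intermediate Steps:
R(b) = -27*b² (R(b) = -27*b*b = -27*b²)
v(G) = 8/(-3 + 1/(309 + G)) (v(G) = 8/(-3 + 1/(G + 309)) = 8/(-3 + 1/(309 + G)))
v(R(-20))/30006 + 481087/393687 = (8*(-309 - (-27)*(-20)²)/(926 + 3*(-27*(-20)²)))/30006 + 481087/393687 = (8*(-309 - (-27)*400)/(926 + 3*(-27*400)))*(1/30006) + 481087*(1/393687) = (8*(-309 - 1*(-10800))/(926 + 3*(-10800)))*(1/30006) + 481087/393687 = (8*(-309 + 10800)/(926 - 32400))*(1/30006) + 481087/393687 = (8*10491/(-31474))*(1/30006) + 481087/393687 = (8*(-1/31474)*10491)*(1/30006) + 481087/393687 = -41964/15737*1/30006 + 481087/393687 = -6994/78700737 + 481087/393687 = 12619716004747/10327819015773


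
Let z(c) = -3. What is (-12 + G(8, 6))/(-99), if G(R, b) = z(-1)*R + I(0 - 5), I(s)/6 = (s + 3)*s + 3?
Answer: -14/33 ≈ -0.42424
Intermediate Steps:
I(s) = 18 + 6*s*(3 + s) (I(s) = 6*((s + 3)*s + 3) = 6*((3 + s)*s + 3) = 6*(s*(3 + s) + 3) = 6*(3 + s*(3 + s)) = 18 + 6*s*(3 + s))
G(R, b) = 78 - 3*R (G(R, b) = -3*R + (18 + 6*(0 - 5)² + 18*(0 - 5)) = -3*R + (18 + 6*(-5)² + 18*(-5)) = -3*R + (18 + 6*25 - 90) = -3*R + (18 + 150 - 90) = -3*R + 78 = 78 - 3*R)
(-12 + G(8, 6))/(-99) = (-12 + (78 - 3*8))/(-99) = (-12 + (78 - 24))*(-1/99) = (-12 + 54)*(-1/99) = 42*(-1/99) = -14/33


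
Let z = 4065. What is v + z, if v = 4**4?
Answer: 4321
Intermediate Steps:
v = 256
v + z = 256 + 4065 = 4321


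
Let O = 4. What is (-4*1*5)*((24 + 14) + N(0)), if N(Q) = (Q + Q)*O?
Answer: -760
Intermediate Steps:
N(Q) = 8*Q (N(Q) = (Q + Q)*4 = (2*Q)*4 = 8*Q)
(-4*1*5)*((24 + 14) + N(0)) = (-4*1*5)*((24 + 14) + 8*0) = (-4*5)*(38 + 0) = -20*38 = -760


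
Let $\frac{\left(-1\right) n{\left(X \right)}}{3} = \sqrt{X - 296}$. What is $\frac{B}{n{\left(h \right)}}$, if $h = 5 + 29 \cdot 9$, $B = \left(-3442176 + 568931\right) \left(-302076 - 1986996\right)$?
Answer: $\frac{219235489288 i \sqrt{30}}{3} \approx 4.0027 \cdot 10^{11} i$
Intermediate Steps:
$B = 6577064678640$ ($B = \left(-2873245\right) \left(-2289072\right) = 6577064678640$)
$h = 266$ ($h = 5 + 261 = 266$)
$n{\left(X \right)} = - 3 \sqrt{-296 + X}$ ($n{\left(X \right)} = - 3 \sqrt{X - 296} = - 3 \sqrt{-296 + X}$)
$\frac{B}{n{\left(h \right)}} = \frac{6577064678640}{\left(-3\right) \sqrt{-296 + 266}} = \frac{6577064678640}{\left(-3\right) \sqrt{-30}} = \frac{6577064678640}{\left(-3\right) i \sqrt{30}} = 6577064678640 \frac{i \sqrt{30}}{90} = \frac{219235489288 i \sqrt{30}}{3}$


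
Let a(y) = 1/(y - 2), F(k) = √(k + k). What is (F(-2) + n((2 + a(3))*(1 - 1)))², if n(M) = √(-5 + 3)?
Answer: -(2 + √2)² ≈ -11.657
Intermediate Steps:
F(k) = √2*√k (F(k) = √(2*k) = √2*√k)
a(y) = 1/(-2 + y)
n(M) = I*√2 (n(M) = √(-2) = I*√2)
(F(-2) + n((2 + a(3))*(1 - 1)))² = (√2*√(-2) + I*√2)² = (√2*(I*√2) + I*√2)² = (2*I + I*√2)²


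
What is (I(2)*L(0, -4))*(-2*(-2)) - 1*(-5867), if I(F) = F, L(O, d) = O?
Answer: 5867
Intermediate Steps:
(I(2)*L(0, -4))*(-2*(-2)) - 1*(-5867) = (2*0)*(-2*(-2)) - 1*(-5867) = 0*4 + 5867 = 0 + 5867 = 5867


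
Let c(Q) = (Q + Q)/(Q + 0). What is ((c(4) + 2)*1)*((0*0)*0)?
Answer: 0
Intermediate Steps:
c(Q) = 2 (c(Q) = (2*Q)/Q = 2)
((c(4) + 2)*1)*((0*0)*0) = ((2 + 2)*1)*((0*0)*0) = (4*1)*(0*0) = 4*0 = 0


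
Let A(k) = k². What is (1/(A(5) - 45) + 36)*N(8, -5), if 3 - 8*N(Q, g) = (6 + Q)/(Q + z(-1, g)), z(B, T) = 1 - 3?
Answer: 719/240 ≈ 2.9958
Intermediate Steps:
z(B, T) = -2
N(Q, g) = 3/8 - (6 + Q)/(8*(-2 + Q)) (N(Q, g) = 3/8 - (6 + Q)/(8*(Q - 2)) = 3/8 - (6 + Q)/(8*(-2 + Q)))
(1/(A(5) - 45) + 36)*N(8, -5) = (1/(5² - 45) + 36)*((-6 + 8)/(4*(-2 + 8))) = (1/(25 - 45) + 36)*((¼)*2/6) = (1/(-20) + 36)*((¼)*(⅙)*2) = (-1/20 + 36)*(1/12) = (719/20)*(1/12) = 719/240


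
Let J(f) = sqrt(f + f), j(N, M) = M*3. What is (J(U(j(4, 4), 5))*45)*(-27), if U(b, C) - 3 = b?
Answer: -1215*sqrt(30) ≈ -6654.8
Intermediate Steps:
j(N, M) = 3*M
U(b, C) = 3 + b
J(f) = sqrt(2)*sqrt(f) (J(f) = sqrt(2*f) = sqrt(2)*sqrt(f))
(J(U(j(4, 4), 5))*45)*(-27) = ((sqrt(2)*sqrt(3 + 3*4))*45)*(-27) = ((sqrt(2)*sqrt(3 + 12))*45)*(-27) = ((sqrt(2)*sqrt(15))*45)*(-27) = (sqrt(30)*45)*(-27) = (45*sqrt(30))*(-27) = -1215*sqrt(30)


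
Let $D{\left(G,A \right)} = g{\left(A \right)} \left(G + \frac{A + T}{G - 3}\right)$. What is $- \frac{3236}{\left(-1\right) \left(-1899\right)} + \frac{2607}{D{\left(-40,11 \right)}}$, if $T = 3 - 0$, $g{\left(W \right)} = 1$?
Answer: $- \frac{72830341}{1097622} \approx -66.353$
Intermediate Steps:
$T = 3$ ($T = 3 + 0 = 3$)
$D{\left(G,A \right)} = G + \frac{3 + A}{-3 + G}$ ($D{\left(G,A \right)} = 1 \left(G + \frac{A + 3}{G - 3}\right) = 1 \left(G + \frac{3 + A}{-3 + G}\right) = G + \frac{3 + A}{-3 + G}$)
$- \frac{3236}{\left(-1\right) \left(-1899\right)} + \frac{2607}{D{\left(-40,11 \right)}} = - \frac{3236}{\left(-1\right) \left(-1899\right)} + \frac{2607}{\frac{1}{-3 - 40} \left(3 + 11 + \left(-40\right)^{2} - -120\right)} = - \frac{3236}{1899} + \frac{2607}{\frac{1}{-43} \left(3 + 11 + 1600 + 120\right)} = \left(-3236\right) \frac{1}{1899} + \frac{2607}{\left(- \frac{1}{43}\right) 1734} = - \frac{3236}{1899} + \frac{2607}{- \frac{1734}{43}} = - \frac{3236}{1899} + 2607 \left(- \frac{43}{1734}\right) = - \frac{3236}{1899} - \frac{37367}{578} = - \frac{72830341}{1097622}$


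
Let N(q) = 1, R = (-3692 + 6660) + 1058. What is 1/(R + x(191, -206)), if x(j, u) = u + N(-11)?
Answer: 1/3821 ≈ 0.00026171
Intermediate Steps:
R = 4026 (R = 2968 + 1058 = 4026)
x(j, u) = 1 + u (x(j, u) = u + 1 = 1 + u)
1/(R + x(191, -206)) = 1/(4026 + (1 - 206)) = 1/(4026 - 205) = 1/3821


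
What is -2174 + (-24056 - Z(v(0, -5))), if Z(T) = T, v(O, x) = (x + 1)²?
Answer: -26246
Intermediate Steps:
v(O, x) = (1 + x)²
-2174 + (-24056 - Z(v(0, -5))) = -2174 + (-24056 - (1 - 5)²) = -2174 + (-24056 - 1*(-4)²) = -2174 + (-24056 - 1*16) = -2174 + (-24056 - 16) = -2174 - 24072 = -26246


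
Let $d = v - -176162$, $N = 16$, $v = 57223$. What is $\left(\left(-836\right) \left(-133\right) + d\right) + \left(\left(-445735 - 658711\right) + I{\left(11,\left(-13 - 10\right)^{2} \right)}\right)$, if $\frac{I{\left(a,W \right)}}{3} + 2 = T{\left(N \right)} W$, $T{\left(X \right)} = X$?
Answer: $-734487$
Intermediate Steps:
$d = 233385$ ($d = 57223 - -176162 = 57223 + 176162 = 233385$)
$I{\left(a,W \right)} = -6 + 48 W$ ($I{\left(a,W \right)} = -6 + 3 \cdot 16 W = -6 + 48 W$)
$\left(\left(-836\right) \left(-133\right) + d\right) + \left(\left(-445735 - 658711\right) + I{\left(11,\left(-13 - 10\right)^{2} \right)}\right) = \left(\left(-836\right) \left(-133\right) + 233385\right) - \left(1104452 - 48 \left(-13 - 10\right)^{2}\right) = \left(111188 + 233385\right) - \left(1104452 - 25392\right) = 344573 + \left(-1104446 + \left(-6 + 48 \cdot 529\right)\right) = 344573 + \left(-1104446 + \left(-6 + 25392\right)\right) = 344573 + \left(-1104446 + 25386\right) = 344573 - 1079060 = -734487$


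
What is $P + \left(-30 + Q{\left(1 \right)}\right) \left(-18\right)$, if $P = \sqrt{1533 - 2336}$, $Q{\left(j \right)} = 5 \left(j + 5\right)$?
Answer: $i \sqrt{803} \approx 28.337 i$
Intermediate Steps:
$Q{\left(j \right)} = 25 + 5 j$ ($Q{\left(j \right)} = 5 \left(5 + j\right) = 25 + 5 j$)
$P = i \sqrt{803}$ ($P = \sqrt{-803} = i \sqrt{803} \approx 28.337 i$)
$P + \left(-30 + Q{\left(1 \right)}\right) \left(-18\right) = i \sqrt{803} + \left(-30 + \left(25 + 5 \cdot 1\right)\right) \left(-18\right) = i \sqrt{803} + \left(-30 + \left(25 + 5\right)\right) \left(-18\right) = i \sqrt{803} + \left(-30 + 30\right) \left(-18\right) = i \sqrt{803} + 0 \left(-18\right) = i \sqrt{803} + 0 = i \sqrt{803}$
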